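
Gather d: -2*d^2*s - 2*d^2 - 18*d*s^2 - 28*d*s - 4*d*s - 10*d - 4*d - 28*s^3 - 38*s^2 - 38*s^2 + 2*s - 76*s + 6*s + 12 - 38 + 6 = d^2*(-2*s - 2) + d*(-18*s^2 - 32*s - 14) - 28*s^3 - 76*s^2 - 68*s - 20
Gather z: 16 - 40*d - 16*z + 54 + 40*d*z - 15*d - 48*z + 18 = -55*d + z*(40*d - 64) + 88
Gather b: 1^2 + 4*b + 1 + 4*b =8*b + 2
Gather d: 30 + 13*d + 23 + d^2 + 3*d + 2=d^2 + 16*d + 55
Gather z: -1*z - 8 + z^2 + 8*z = z^2 + 7*z - 8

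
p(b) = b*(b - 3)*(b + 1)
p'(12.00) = 381.00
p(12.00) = 1404.00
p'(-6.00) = 129.00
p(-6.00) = -270.00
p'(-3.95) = 59.61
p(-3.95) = -80.98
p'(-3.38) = 44.79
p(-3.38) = -51.32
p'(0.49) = -4.24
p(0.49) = -1.83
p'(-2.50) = 25.75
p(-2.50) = -20.62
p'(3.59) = 21.30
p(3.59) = 9.72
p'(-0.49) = -0.32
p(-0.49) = 0.87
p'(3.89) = 26.84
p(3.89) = 16.93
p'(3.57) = 20.95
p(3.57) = 9.30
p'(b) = b*(b - 3) + b*(b + 1) + (b - 3)*(b + 1)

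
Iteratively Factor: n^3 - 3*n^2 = (n)*(n^2 - 3*n) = n^2*(n - 3)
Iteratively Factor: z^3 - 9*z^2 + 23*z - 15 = (z - 5)*(z^2 - 4*z + 3) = (z - 5)*(z - 3)*(z - 1)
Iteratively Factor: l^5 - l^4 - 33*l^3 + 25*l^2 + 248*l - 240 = (l - 1)*(l^4 - 33*l^2 - 8*l + 240) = (l - 1)*(l + 4)*(l^3 - 4*l^2 - 17*l + 60) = (l - 5)*(l - 1)*(l + 4)*(l^2 + l - 12) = (l - 5)*(l - 1)*(l + 4)^2*(l - 3)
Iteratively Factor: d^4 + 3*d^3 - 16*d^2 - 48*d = (d + 4)*(d^3 - d^2 - 12*d) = (d + 3)*(d + 4)*(d^2 - 4*d) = d*(d + 3)*(d + 4)*(d - 4)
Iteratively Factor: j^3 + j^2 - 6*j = (j - 2)*(j^2 + 3*j) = j*(j - 2)*(j + 3)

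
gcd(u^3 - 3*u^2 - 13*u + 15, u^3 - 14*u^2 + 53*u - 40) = u^2 - 6*u + 5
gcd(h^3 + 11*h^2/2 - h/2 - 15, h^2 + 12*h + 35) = h + 5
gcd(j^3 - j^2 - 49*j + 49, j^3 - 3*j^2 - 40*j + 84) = j - 7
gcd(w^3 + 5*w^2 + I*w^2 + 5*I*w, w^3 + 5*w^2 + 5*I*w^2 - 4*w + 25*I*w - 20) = w^2 + w*(5 + I) + 5*I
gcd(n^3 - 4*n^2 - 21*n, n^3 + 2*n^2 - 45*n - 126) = n^2 - 4*n - 21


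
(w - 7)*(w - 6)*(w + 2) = w^3 - 11*w^2 + 16*w + 84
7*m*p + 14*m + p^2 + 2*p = (7*m + p)*(p + 2)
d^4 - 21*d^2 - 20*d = d*(d - 5)*(d + 1)*(d + 4)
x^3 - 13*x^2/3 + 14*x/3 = x*(x - 7/3)*(x - 2)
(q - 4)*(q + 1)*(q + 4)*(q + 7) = q^4 + 8*q^3 - 9*q^2 - 128*q - 112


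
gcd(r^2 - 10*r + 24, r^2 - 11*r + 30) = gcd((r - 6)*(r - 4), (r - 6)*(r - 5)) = r - 6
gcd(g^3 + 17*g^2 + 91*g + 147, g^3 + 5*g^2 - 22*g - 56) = g + 7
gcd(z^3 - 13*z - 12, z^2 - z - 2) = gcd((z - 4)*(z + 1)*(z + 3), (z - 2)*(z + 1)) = z + 1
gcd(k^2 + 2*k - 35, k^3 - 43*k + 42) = k + 7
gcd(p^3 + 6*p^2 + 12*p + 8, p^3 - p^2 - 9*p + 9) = 1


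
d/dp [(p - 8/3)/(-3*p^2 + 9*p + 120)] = (3*p^2 - 16*p + 144)/(9*(p^4 - 6*p^3 - 71*p^2 + 240*p + 1600))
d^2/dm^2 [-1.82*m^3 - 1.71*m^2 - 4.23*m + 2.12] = -10.92*m - 3.42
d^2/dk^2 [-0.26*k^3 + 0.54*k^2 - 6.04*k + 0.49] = 1.08 - 1.56*k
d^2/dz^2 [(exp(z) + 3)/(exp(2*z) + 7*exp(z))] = (exp(3*z) + 5*exp(2*z) + 63*exp(z) + 147)*exp(-z)/(exp(3*z) + 21*exp(2*z) + 147*exp(z) + 343)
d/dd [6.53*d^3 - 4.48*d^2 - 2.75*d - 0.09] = 19.59*d^2 - 8.96*d - 2.75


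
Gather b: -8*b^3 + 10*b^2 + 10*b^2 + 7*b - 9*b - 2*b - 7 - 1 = -8*b^3 + 20*b^2 - 4*b - 8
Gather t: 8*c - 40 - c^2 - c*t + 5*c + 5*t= -c^2 + 13*c + t*(5 - c) - 40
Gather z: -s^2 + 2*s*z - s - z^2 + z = -s^2 - s - z^2 + z*(2*s + 1)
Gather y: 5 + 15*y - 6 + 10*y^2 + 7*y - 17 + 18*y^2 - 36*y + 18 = 28*y^2 - 14*y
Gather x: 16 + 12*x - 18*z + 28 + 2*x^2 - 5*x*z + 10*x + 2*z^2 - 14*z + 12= 2*x^2 + x*(22 - 5*z) + 2*z^2 - 32*z + 56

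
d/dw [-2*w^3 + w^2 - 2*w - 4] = -6*w^2 + 2*w - 2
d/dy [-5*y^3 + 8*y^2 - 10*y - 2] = -15*y^2 + 16*y - 10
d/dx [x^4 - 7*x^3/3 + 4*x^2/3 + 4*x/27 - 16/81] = 4*x^3 - 7*x^2 + 8*x/3 + 4/27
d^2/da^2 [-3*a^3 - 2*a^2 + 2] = -18*a - 4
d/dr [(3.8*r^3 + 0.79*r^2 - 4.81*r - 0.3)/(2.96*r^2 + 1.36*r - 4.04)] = (11.248*r^4 + 10.336*r^3 - 30.744*r^2 - 4.6072*r + 19.8404)/(8.7616*r^4 + 8.0512*r^3 - 22.0672*r^2 - 10.9888*r + 16.3216)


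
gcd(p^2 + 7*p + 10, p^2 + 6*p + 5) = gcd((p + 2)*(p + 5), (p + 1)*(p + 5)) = p + 5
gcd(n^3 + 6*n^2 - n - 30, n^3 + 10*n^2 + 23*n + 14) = 1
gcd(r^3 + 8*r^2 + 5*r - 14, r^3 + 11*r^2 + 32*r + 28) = r^2 + 9*r + 14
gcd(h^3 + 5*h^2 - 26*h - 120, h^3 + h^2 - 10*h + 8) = h + 4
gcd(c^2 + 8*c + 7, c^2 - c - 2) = c + 1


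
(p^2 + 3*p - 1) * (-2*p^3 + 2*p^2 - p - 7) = -2*p^5 - 4*p^4 + 7*p^3 - 12*p^2 - 20*p + 7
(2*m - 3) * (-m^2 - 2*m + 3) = -2*m^3 - m^2 + 12*m - 9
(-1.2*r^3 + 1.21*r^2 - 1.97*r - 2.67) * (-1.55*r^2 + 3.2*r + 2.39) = 1.86*r^5 - 5.7155*r^4 + 4.0575*r^3 + 0.726399999999999*r^2 - 13.2523*r - 6.3813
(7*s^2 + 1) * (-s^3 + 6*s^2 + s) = -7*s^5 + 42*s^4 + 6*s^3 + 6*s^2 + s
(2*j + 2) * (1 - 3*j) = -6*j^2 - 4*j + 2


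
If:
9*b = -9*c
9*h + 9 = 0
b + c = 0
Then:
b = -c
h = -1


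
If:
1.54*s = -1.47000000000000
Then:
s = -0.95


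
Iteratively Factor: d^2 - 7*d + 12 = (d - 3)*(d - 4)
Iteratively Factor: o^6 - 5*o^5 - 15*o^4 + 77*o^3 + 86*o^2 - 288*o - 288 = (o - 3)*(o^5 - 2*o^4 - 21*o^3 + 14*o^2 + 128*o + 96) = (o - 3)*(o + 1)*(o^4 - 3*o^3 - 18*o^2 + 32*o + 96) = (o - 3)*(o + 1)*(o + 3)*(o^3 - 6*o^2 + 32) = (o - 3)*(o + 1)*(o + 2)*(o + 3)*(o^2 - 8*o + 16) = (o - 4)*(o - 3)*(o + 1)*(o + 2)*(o + 3)*(o - 4)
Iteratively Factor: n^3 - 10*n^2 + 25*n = (n - 5)*(n^2 - 5*n) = (n - 5)^2*(n)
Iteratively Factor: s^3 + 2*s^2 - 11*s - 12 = (s - 3)*(s^2 + 5*s + 4) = (s - 3)*(s + 1)*(s + 4)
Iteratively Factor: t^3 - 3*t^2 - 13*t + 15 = (t + 3)*(t^2 - 6*t + 5) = (t - 5)*(t + 3)*(t - 1)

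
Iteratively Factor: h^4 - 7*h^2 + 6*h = (h + 3)*(h^3 - 3*h^2 + 2*h) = (h - 2)*(h + 3)*(h^2 - h) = (h - 2)*(h - 1)*(h + 3)*(h)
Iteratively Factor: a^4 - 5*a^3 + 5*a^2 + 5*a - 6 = (a - 1)*(a^3 - 4*a^2 + a + 6) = (a - 2)*(a - 1)*(a^2 - 2*a - 3) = (a - 3)*(a - 2)*(a - 1)*(a + 1)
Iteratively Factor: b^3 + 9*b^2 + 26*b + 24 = (b + 2)*(b^2 + 7*b + 12) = (b + 2)*(b + 3)*(b + 4)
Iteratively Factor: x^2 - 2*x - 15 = (x + 3)*(x - 5)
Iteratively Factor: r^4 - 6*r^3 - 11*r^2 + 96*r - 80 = (r + 4)*(r^3 - 10*r^2 + 29*r - 20) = (r - 5)*(r + 4)*(r^2 - 5*r + 4) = (r - 5)*(r - 1)*(r + 4)*(r - 4)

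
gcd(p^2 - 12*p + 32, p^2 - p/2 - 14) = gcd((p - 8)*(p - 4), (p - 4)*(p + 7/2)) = p - 4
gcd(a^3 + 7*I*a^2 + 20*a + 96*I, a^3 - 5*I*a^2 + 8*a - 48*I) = a^2 - I*a + 12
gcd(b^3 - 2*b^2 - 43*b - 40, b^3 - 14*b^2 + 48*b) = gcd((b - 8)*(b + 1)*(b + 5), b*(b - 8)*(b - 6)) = b - 8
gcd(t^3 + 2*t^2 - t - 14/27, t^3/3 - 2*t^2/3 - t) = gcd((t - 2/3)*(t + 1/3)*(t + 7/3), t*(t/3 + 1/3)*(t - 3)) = 1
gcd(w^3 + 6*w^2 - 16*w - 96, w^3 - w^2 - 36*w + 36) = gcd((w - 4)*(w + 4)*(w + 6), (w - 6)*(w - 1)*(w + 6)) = w + 6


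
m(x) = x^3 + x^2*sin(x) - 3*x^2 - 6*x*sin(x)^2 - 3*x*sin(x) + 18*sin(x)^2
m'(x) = x^2*cos(x) + 3*x^2 - 12*x*sin(x)*cos(x) + 2*x*sin(x) - 3*x*cos(x) - 6*x - 6*sin(x)^2 + 36*sin(x)*cos(x) - 3*sin(x)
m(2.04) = -1.16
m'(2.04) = -7.33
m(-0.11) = 0.15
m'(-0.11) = -2.75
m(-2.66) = -39.74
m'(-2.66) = 54.29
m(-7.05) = -519.64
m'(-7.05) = 191.15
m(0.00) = 0.00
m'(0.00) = 0.00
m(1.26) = 4.61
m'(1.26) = -3.28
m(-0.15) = 0.28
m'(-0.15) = -3.79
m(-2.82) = -47.98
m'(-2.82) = 48.28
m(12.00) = 1222.50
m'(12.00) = 487.04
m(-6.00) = -304.70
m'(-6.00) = 220.16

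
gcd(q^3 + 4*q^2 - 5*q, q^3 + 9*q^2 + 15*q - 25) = q^2 + 4*q - 5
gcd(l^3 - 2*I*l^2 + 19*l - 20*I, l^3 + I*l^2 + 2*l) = l - I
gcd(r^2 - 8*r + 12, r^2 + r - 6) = r - 2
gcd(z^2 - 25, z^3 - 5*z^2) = z - 5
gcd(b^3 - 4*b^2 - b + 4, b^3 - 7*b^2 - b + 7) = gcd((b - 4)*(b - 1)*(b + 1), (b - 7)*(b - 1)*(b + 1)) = b^2 - 1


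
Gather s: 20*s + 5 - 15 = 20*s - 10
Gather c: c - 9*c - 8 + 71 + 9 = 72 - 8*c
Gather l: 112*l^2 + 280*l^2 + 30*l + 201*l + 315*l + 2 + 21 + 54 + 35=392*l^2 + 546*l + 112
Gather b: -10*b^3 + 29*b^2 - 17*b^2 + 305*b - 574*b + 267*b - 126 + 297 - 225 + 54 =-10*b^3 + 12*b^2 - 2*b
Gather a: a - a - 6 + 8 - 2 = 0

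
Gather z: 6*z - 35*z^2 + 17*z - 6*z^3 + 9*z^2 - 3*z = -6*z^3 - 26*z^2 + 20*z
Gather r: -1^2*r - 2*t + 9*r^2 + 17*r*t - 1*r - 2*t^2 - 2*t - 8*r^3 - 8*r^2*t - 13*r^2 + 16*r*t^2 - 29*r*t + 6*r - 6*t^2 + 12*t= -8*r^3 + r^2*(-8*t - 4) + r*(16*t^2 - 12*t + 4) - 8*t^2 + 8*t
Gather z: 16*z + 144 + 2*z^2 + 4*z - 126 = 2*z^2 + 20*z + 18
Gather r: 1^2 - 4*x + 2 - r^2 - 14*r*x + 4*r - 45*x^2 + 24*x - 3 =-r^2 + r*(4 - 14*x) - 45*x^2 + 20*x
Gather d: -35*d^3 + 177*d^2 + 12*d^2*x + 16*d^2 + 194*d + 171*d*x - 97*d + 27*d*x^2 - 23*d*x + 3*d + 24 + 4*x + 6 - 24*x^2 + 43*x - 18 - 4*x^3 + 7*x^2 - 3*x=-35*d^3 + d^2*(12*x + 193) + d*(27*x^2 + 148*x + 100) - 4*x^3 - 17*x^2 + 44*x + 12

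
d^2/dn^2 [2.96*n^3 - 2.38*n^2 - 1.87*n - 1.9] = 17.76*n - 4.76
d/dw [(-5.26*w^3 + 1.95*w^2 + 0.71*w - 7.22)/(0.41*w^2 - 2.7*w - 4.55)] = (-2.1566*w^4 + 28.404*w^3 + 66.2429*w^2 - 11.8246*w - 22.7245)/(0.1681*w^4 - 2.214*w^3 + 3.559*w^2 + 24.57*w + 20.7025)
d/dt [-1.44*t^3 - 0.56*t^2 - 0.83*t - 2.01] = -4.32*t^2 - 1.12*t - 0.83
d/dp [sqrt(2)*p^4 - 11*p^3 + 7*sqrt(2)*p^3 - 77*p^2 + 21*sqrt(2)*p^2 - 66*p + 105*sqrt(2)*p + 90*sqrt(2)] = 4*sqrt(2)*p^3 - 33*p^2 + 21*sqrt(2)*p^2 - 154*p + 42*sqrt(2)*p - 66 + 105*sqrt(2)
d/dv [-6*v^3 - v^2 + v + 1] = -18*v^2 - 2*v + 1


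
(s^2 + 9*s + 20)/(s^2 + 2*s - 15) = (s + 4)/(s - 3)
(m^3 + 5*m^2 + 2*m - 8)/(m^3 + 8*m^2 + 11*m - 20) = (m + 2)/(m + 5)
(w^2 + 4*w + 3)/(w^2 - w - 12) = (w + 1)/(w - 4)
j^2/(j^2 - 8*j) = j/(j - 8)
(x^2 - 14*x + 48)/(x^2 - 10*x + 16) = (x - 6)/(x - 2)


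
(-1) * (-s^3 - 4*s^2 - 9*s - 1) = s^3 + 4*s^2 + 9*s + 1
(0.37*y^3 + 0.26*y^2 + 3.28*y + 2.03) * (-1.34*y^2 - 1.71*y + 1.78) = -0.4958*y^5 - 0.9811*y^4 - 4.1812*y^3 - 7.8662*y^2 + 2.3671*y + 3.6134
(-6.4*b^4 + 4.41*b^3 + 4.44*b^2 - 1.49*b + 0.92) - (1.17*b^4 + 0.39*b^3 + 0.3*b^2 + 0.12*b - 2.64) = -7.57*b^4 + 4.02*b^3 + 4.14*b^2 - 1.61*b + 3.56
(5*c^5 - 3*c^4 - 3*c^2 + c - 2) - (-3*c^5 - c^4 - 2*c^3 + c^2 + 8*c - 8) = 8*c^5 - 2*c^4 + 2*c^3 - 4*c^2 - 7*c + 6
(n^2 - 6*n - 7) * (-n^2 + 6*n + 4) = -n^4 + 12*n^3 - 25*n^2 - 66*n - 28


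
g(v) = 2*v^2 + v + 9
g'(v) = 4*v + 1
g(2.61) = 25.23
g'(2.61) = 11.44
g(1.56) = 15.43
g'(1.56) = 7.24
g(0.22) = 9.32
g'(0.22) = 1.88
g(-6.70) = 92.08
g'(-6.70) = -25.80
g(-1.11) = 10.35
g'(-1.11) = -3.44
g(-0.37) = 8.90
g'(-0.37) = -0.48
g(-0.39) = 8.91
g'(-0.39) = -0.56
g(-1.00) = 10.00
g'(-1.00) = -3.00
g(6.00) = 87.00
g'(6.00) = 25.00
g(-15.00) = 444.00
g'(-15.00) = -59.00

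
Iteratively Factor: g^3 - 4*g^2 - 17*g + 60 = (g + 4)*(g^2 - 8*g + 15) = (g - 5)*(g + 4)*(g - 3)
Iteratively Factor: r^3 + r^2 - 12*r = (r - 3)*(r^2 + 4*r) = (r - 3)*(r + 4)*(r)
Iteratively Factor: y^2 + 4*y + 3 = (y + 3)*(y + 1)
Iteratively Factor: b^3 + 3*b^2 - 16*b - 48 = (b + 3)*(b^2 - 16) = (b - 4)*(b + 3)*(b + 4)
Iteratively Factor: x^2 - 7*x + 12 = (x - 4)*(x - 3)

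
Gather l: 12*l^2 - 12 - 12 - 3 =12*l^2 - 27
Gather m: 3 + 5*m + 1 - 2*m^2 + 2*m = -2*m^2 + 7*m + 4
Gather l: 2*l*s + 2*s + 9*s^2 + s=2*l*s + 9*s^2 + 3*s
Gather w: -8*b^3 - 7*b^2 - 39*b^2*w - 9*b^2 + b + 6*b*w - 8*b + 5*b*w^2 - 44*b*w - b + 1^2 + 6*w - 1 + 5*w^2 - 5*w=-8*b^3 - 16*b^2 - 8*b + w^2*(5*b + 5) + w*(-39*b^2 - 38*b + 1)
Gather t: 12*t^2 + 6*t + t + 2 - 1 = 12*t^2 + 7*t + 1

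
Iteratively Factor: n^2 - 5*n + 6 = (n - 3)*(n - 2)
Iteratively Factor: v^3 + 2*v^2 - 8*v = (v - 2)*(v^2 + 4*v) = (v - 2)*(v + 4)*(v)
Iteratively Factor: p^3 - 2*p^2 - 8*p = (p + 2)*(p^2 - 4*p) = (p - 4)*(p + 2)*(p)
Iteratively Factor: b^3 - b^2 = (b - 1)*(b^2) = b*(b - 1)*(b)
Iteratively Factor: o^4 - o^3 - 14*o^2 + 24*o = (o + 4)*(o^3 - 5*o^2 + 6*o) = (o - 2)*(o + 4)*(o^2 - 3*o) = o*(o - 2)*(o + 4)*(o - 3)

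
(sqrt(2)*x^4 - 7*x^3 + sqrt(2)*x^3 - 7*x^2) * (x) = sqrt(2)*x^5 - 7*x^4 + sqrt(2)*x^4 - 7*x^3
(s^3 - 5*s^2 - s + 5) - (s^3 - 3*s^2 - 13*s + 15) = -2*s^2 + 12*s - 10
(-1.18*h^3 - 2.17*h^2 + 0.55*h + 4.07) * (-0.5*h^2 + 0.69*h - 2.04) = 0.59*h^5 + 0.2708*h^4 + 0.6349*h^3 + 2.7713*h^2 + 1.6863*h - 8.3028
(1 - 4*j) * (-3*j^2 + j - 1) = 12*j^3 - 7*j^2 + 5*j - 1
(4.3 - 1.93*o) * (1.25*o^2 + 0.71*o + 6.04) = -2.4125*o^3 + 4.0047*o^2 - 8.6042*o + 25.972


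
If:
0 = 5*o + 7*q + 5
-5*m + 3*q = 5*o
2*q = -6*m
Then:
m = 1/7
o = -2/5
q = -3/7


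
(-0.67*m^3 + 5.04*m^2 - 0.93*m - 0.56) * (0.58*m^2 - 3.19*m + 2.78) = -0.3886*m^5 + 5.0605*m^4 - 18.4796*m^3 + 16.6531*m^2 - 0.799*m - 1.5568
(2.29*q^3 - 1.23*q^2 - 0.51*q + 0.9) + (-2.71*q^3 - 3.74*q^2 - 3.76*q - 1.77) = -0.42*q^3 - 4.97*q^2 - 4.27*q - 0.87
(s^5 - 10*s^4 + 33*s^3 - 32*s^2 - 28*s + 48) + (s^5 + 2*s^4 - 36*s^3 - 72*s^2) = 2*s^5 - 8*s^4 - 3*s^3 - 104*s^2 - 28*s + 48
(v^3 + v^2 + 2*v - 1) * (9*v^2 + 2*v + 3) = 9*v^5 + 11*v^4 + 23*v^3 - 2*v^2 + 4*v - 3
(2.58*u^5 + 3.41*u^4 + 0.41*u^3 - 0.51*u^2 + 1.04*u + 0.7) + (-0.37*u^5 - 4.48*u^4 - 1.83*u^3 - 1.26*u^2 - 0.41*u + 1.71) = 2.21*u^5 - 1.07*u^4 - 1.42*u^3 - 1.77*u^2 + 0.63*u + 2.41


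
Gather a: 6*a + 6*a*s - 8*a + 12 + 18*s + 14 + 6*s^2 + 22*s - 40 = a*(6*s - 2) + 6*s^2 + 40*s - 14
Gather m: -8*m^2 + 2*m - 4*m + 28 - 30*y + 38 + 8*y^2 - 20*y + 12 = -8*m^2 - 2*m + 8*y^2 - 50*y + 78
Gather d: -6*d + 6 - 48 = -6*d - 42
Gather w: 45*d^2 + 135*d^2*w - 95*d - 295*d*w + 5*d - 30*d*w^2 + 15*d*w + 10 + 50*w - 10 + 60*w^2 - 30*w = 45*d^2 - 90*d + w^2*(60 - 30*d) + w*(135*d^2 - 280*d + 20)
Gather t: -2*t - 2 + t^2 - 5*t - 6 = t^2 - 7*t - 8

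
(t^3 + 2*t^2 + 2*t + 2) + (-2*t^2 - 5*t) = t^3 - 3*t + 2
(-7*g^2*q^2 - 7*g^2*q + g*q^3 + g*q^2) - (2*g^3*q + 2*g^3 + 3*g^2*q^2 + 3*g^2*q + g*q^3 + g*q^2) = -2*g^3*q - 2*g^3 - 10*g^2*q^2 - 10*g^2*q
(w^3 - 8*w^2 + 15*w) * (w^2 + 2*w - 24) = w^5 - 6*w^4 - 25*w^3 + 222*w^2 - 360*w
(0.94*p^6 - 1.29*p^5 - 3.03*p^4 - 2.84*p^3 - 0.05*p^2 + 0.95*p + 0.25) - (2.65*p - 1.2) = 0.94*p^6 - 1.29*p^5 - 3.03*p^4 - 2.84*p^3 - 0.05*p^2 - 1.7*p + 1.45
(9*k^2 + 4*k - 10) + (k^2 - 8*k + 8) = 10*k^2 - 4*k - 2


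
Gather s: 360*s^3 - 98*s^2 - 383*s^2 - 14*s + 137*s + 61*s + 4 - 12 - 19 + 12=360*s^3 - 481*s^2 + 184*s - 15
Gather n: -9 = -9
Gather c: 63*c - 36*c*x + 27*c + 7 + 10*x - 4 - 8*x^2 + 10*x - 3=c*(90 - 36*x) - 8*x^2 + 20*x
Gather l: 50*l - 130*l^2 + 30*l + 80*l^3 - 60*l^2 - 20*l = 80*l^3 - 190*l^2 + 60*l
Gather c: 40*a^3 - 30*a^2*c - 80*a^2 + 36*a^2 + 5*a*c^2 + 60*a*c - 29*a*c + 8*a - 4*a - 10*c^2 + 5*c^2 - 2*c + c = 40*a^3 - 44*a^2 + 4*a + c^2*(5*a - 5) + c*(-30*a^2 + 31*a - 1)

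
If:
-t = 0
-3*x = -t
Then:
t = 0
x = 0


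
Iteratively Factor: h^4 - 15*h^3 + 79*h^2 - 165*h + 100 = (h - 1)*(h^3 - 14*h^2 + 65*h - 100) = (h - 5)*(h - 1)*(h^2 - 9*h + 20) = (h - 5)*(h - 4)*(h - 1)*(h - 5)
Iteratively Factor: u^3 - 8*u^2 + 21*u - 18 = (u - 3)*(u^2 - 5*u + 6) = (u - 3)*(u - 2)*(u - 3)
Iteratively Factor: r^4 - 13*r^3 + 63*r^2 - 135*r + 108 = (r - 3)*(r^3 - 10*r^2 + 33*r - 36) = (r - 3)^2*(r^2 - 7*r + 12) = (r - 3)^3*(r - 4)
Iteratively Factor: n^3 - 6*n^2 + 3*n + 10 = (n + 1)*(n^2 - 7*n + 10) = (n - 2)*(n + 1)*(n - 5)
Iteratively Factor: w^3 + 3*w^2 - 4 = (w - 1)*(w^2 + 4*w + 4) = (w - 1)*(w + 2)*(w + 2)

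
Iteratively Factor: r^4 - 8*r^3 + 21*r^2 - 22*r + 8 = (r - 1)*(r^3 - 7*r^2 + 14*r - 8) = (r - 1)^2*(r^2 - 6*r + 8) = (r - 4)*(r - 1)^2*(r - 2)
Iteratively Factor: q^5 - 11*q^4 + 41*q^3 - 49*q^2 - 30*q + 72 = (q - 3)*(q^4 - 8*q^3 + 17*q^2 + 2*q - 24) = (q - 4)*(q - 3)*(q^3 - 4*q^2 + q + 6) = (q - 4)*(q - 3)^2*(q^2 - q - 2) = (q - 4)*(q - 3)^2*(q + 1)*(q - 2)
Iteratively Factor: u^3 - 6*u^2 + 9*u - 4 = (u - 1)*(u^2 - 5*u + 4) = (u - 4)*(u - 1)*(u - 1)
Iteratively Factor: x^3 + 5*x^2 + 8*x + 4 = (x + 1)*(x^2 + 4*x + 4) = (x + 1)*(x + 2)*(x + 2)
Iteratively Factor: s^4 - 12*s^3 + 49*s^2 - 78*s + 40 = (s - 4)*(s^3 - 8*s^2 + 17*s - 10) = (s - 4)*(s - 1)*(s^2 - 7*s + 10) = (s - 5)*(s - 4)*(s - 1)*(s - 2)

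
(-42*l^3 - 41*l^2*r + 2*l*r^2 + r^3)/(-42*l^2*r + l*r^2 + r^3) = (l + r)/r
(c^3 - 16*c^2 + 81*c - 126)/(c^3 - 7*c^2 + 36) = (c - 7)/(c + 2)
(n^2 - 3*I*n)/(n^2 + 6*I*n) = (n - 3*I)/(n + 6*I)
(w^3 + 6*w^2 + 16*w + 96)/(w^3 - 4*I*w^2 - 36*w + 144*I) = (w + 4*I)/(w - 6)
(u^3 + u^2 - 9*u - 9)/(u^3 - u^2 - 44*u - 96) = (u^2 - 2*u - 3)/(u^2 - 4*u - 32)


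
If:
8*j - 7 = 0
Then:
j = 7/8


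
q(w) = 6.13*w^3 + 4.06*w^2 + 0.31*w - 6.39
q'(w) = 18.39*w^2 + 8.12*w + 0.31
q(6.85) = 2156.54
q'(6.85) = 918.84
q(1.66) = 33.35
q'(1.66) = 64.46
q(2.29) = 89.23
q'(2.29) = 115.34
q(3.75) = 375.13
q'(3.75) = 289.37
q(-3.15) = -158.68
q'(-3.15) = 157.21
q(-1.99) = -39.24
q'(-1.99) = 56.98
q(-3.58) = -236.73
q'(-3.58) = 206.93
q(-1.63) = -22.66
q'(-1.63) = 35.93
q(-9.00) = -4149.09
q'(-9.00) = 1416.82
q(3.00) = 196.59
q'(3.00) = 190.18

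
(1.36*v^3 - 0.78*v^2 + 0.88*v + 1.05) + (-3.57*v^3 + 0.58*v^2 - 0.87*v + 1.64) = -2.21*v^3 - 0.2*v^2 + 0.01*v + 2.69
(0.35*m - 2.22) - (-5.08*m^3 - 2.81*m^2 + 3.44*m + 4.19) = 5.08*m^3 + 2.81*m^2 - 3.09*m - 6.41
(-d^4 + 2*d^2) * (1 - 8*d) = 8*d^5 - d^4 - 16*d^3 + 2*d^2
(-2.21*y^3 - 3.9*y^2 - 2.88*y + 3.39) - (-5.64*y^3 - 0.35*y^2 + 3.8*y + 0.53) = 3.43*y^3 - 3.55*y^2 - 6.68*y + 2.86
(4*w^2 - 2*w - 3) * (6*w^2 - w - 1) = 24*w^4 - 16*w^3 - 20*w^2 + 5*w + 3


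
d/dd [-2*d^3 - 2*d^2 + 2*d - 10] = -6*d^2 - 4*d + 2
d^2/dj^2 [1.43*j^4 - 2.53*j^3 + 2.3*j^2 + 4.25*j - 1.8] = 17.16*j^2 - 15.18*j + 4.6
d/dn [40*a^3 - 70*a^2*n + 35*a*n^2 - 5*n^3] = -70*a^2 + 70*a*n - 15*n^2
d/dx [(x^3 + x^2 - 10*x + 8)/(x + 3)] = 2*(x^3 + 5*x^2 + 3*x - 19)/(x^2 + 6*x + 9)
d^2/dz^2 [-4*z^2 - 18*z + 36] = -8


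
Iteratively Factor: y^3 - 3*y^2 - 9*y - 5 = (y + 1)*(y^2 - 4*y - 5) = (y - 5)*(y + 1)*(y + 1)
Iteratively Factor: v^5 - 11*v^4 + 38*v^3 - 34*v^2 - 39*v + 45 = (v - 5)*(v^4 - 6*v^3 + 8*v^2 + 6*v - 9) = (v - 5)*(v - 1)*(v^3 - 5*v^2 + 3*v + 9) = (v - 5)*(v - 3)*(v - 1)*(v^2 - 2*v - 3) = (v - 5)*(v - 3)*(v - 1)*(v + 1)*(v - 3)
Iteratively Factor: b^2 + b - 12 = (b - 3)*(b + 4)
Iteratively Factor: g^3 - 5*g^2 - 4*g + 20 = (g - 2)*(g^2 - 3*g - 10) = (g - 2)*(g + 2)*(g - 5)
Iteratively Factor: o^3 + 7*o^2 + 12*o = (o + 3)*(o^2 + 4*o) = o*(o + 3)*(o + 4)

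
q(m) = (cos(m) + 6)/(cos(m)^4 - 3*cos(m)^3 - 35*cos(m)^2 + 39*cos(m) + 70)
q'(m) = (cos(m) + 6)*(4*sin(m)*cos(m)^3 - 9*sin(m)*cos(m)^2 - 70*sin(m)*cos(m) + 39*sin(m))/(cos(m)^4 - 3*cos(m)^3 - 35*cos(m)^2 + 39*cos(m) + 70)^2 - sin(m)/(cos(m)^4 - 3*cos(m)^3 - 35*cos(m)^2 + 39*cos(m) + 70) = (6*sin(m)^4 + 166*sin(m)^2 - 813*cos(m) + 9*cos(3*m) + 156)*sin(m)/(2*(cos(m) - 7)^2*(cos(m) - 2)^2*(cos(m) + 1)^2*(cos(m) + 5)^2)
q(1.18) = 0.08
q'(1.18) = -0.00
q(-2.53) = 0.31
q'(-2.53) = -0.90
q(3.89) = 0.22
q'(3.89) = -0.49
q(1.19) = 0.08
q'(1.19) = -0.00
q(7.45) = 0.08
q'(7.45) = -0.00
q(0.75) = 0.09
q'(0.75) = -0.02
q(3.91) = 0.21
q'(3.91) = -0.45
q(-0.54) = 0.09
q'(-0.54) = 0.02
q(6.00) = 0.09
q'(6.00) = 0.02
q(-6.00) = 0.09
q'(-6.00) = -0.02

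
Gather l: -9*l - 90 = -9*l - 90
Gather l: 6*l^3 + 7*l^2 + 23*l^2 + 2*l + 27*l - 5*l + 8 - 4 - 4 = 6*l^3 + 30*l^2 + 24*l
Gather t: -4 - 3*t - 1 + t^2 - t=t^2 - 4*t - 5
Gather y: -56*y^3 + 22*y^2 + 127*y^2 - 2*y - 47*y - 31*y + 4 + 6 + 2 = -56*y^3 + 149*y^2 - 80*y + 12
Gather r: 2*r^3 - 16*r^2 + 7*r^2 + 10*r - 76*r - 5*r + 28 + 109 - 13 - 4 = 2*r^3 - 9*r^2 - 71*r + 120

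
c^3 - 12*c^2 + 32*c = c*(c - 8)*(c - 4)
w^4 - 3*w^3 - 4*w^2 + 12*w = w*(w - 3)*(w - 2)*(w + 2)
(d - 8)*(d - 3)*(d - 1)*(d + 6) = d^4 - 6*d^3 - 37*d^2 + 186*d - 144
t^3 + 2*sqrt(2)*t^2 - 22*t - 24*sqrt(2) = (t - 3*sqrt(2))*(t + sqrt(2))*(t + 4*sqrt(2))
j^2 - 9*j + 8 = (j - 8)*(j - 1)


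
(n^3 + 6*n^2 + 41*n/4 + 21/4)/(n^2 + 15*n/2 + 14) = (2*n^2 + 5*n + 3)/(2*(n + 4))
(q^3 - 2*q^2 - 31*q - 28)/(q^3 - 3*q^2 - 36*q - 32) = (q - 7)/(q - 8)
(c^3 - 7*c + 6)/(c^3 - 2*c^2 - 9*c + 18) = (c - 1)/(c - 3)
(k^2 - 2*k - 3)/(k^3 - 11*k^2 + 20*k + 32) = (k - 3)/(k^2 - 12*k + 32)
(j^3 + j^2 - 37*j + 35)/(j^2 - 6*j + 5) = j + 7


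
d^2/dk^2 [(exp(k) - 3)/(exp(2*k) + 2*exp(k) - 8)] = (exp(4*k) - 14*exp(3*k) + 30*exp(2*k) - 92*exp(k) + 16)*exp(k)/(exp(6*k) + 6*exp(5*k) - 12*exp(4*k) - 88*exp(3*k) + 96*exp(2*k) + 384*exp(k) - 512)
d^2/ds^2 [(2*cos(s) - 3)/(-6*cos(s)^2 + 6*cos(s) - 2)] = (-162*(1 - cos(2*s))^2*cos(s) + 90*(1 - cos(2*s))^2 + 541*cos(s) + 6*cos(2*s) - 153*cos(3*s) + 36*cos(5*s) - 450)/(6*cos(s) - 3*cos(2*s) - 5)^3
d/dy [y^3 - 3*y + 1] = 3*y^2 - 3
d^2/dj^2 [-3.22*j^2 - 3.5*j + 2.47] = -6.44000000000000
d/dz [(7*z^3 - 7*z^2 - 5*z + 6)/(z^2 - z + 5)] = (7*z^4 - 14*z^3 + 117*z^2 - 82*z - 19)/(z^4 - 2*z^3 + 11*z^2 - 10*z + 25)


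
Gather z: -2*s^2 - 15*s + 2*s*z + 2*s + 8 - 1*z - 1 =-2*s^2 - 13*s + z*(2*s - 1) + 7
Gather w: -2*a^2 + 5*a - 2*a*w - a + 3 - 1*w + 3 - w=-2*a^2 + 4*a + w*(-2*a - 2) + 6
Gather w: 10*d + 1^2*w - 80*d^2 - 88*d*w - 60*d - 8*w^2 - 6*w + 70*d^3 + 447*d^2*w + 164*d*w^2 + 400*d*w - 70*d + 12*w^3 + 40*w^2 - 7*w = 70*d^3 - 80*d^2 - 120*d + 12*w^3 + w^2*(164*d + 32) + w*(447*d^2 + 312*d - 12)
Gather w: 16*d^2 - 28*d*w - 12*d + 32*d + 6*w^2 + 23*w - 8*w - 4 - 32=16*d^2 + 20*d + 6*w^2 + w*(15 - 28*d) - 36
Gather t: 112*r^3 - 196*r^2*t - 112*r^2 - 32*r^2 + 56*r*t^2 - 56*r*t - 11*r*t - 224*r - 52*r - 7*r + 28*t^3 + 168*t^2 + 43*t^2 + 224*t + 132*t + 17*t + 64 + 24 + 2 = 112*r^3 - 144*r^2 - 283*r + 28*t^3 + t^2*(56*r + 211) + t*(-196*r^2 - 67*r + 373) + 90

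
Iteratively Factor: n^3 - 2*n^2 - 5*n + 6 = (n - 1)*(n^2 - n - 6) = (n - 3)*(n - 1)*(n + 2)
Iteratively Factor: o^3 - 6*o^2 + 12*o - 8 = (o - 2)*(o^2 - 4*o + 4) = (o - 2)^2*(o - 2)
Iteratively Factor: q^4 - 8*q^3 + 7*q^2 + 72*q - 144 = (q + 3)*(q^3 - 11*q^2 + 40*q - 48) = (q - 3)*(q + 3)*(q^2 - 8*q + 16) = (q - 4)*(q - 3)*(q + 3)*(q - 4)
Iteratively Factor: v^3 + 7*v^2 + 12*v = (v)*(v^2 + 7*v + 12) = v*(v + 3)*(v + 4)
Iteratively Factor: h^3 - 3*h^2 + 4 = (h + 1)*(h^2 - 4*h + 4) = (h - 2)*(h + 1)*(h - 2)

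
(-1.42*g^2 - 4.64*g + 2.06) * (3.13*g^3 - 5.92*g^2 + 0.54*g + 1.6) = -4.4446*g^5 - 6.1168*g^4 + 33.1498*g^3 - 16.9728*g^2 - 6.3116*g + 3.296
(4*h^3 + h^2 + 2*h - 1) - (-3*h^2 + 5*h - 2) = 4*h^3 + 4*h^2 - 3*h + 1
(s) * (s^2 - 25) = s^3 - 25*s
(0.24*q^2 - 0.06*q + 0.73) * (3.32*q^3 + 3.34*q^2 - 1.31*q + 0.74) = 0.7968*q^5 + 0.6024*q^4 + 1.9088*q^3 + 2.6944*q^2 - 1.0007*q + 0.5402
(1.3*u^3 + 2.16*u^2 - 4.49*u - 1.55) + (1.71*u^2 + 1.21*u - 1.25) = 1.3*u^3 + 3.87*u^2 - 3.28*u - 2.8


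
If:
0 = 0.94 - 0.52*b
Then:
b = 1.81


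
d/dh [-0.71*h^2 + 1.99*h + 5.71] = 1.99 - 1.42*h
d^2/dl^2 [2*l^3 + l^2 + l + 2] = 12*l + 2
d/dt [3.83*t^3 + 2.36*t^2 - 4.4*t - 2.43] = 11.49*t^2 + 4.72*t - 4.4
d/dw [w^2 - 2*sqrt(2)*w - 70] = 2*w - 2*sqrt(2)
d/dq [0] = 0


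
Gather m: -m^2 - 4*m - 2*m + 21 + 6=-m^2 - 6*m + 27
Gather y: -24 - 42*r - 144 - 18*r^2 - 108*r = -18*r^2 - 150*r - 168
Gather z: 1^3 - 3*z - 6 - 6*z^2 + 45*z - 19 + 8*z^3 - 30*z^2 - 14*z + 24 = 8*z^3 - 36*z^2 + 28*z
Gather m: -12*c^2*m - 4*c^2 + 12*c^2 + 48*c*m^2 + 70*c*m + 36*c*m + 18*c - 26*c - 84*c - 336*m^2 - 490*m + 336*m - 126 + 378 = 8*c^2 - 92*c + m^2*(48*c - 336) + m*(-12*c^2 + 106*c - 154) + 252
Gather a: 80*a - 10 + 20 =80*a + 10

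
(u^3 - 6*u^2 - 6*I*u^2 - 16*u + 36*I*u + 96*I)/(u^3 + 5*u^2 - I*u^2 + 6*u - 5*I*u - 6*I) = (u^2 + u*(-8 - 6*I) + 48*I)/(u^2 + u*(3 - I) - 3*I)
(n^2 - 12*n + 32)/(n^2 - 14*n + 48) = (n - 4)/(n - 6)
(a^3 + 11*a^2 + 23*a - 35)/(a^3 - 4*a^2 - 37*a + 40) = (a + 7)/(a - 8)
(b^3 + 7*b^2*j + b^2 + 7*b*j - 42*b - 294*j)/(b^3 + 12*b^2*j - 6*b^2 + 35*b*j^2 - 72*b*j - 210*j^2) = (b + 7)/(b + 5*j)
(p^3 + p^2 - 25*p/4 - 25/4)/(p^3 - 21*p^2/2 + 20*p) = (2*p^2 + 7*p + 5)/(2*p*(p - 8))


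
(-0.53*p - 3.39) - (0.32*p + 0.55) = -0.85*p - 3.94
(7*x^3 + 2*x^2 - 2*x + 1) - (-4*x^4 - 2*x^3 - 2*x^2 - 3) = 4*x^4 + 9*x^3 + 4*x^2 - 2*x + 4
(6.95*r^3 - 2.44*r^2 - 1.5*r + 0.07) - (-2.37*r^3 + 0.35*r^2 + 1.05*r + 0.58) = 9.32*r^3 - 2.79*r^2 - 2.55*r - 0.51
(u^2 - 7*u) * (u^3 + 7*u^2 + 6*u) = u^5 - 43*u^3 - 42*u^2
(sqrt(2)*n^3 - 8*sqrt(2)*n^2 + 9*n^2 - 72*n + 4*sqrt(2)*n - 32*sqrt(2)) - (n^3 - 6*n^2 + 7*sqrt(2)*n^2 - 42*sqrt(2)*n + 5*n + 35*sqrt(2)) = -n^3 + sqrt(2)*n^3 - 15*sqrt(2)*n^2 + 15*n^2 - 77*n + 46*sqrt(2)*n - 67*sqrt(2)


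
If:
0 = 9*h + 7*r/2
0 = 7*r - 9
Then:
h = -1/2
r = 9/7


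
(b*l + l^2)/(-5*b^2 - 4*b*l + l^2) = -l/(5*b - l)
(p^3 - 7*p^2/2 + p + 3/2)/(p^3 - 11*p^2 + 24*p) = (2*p^2 - p - 1)/(2*p*(p - 8))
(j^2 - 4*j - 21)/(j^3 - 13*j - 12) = (j - 7)/(j^2 - 3*j - 4)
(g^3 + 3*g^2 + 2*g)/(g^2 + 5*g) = (g^2 + 3*g + 2)/(g + 5)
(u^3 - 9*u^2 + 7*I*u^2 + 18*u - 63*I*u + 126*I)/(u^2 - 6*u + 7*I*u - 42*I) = u - 3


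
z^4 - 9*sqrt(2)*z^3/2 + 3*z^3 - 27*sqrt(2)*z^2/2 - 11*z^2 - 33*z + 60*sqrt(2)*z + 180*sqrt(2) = (z + 3)*(z - 4*sqrt(2))*(z - 3*sqrt(2))*(z + 5*sqrt(2)/2)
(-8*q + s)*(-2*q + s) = 16*q^2 - 10*q*s + s^2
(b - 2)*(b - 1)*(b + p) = b^3 + b^2*p - 3*b^2 - 3*b*p + 2*b + 2*p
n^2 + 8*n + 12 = (n + 2)*(n + 6)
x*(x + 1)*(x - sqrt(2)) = x^3 - sqrt(2)*x^2 + x^2 - sqrt(2)*x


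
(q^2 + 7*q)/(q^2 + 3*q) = (q + 7)/(q + 3)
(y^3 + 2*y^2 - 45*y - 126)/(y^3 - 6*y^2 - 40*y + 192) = (y^2 - 4*y - 21)/(y^2 - 12*y + 32)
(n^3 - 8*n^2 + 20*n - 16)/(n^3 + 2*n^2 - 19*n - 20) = (n^2 - 4*n + 4)/(n^2 + 6*n + 5)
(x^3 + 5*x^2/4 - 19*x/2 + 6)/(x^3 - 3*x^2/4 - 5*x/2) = (4*x^2 + 13*x - 12)/(x*(4*x + 5))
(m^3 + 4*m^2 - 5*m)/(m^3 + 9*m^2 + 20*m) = (m - 1)/(m + 4)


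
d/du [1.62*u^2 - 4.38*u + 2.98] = 3.24*u - 4.38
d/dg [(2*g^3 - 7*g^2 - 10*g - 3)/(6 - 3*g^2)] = 2*(-g^4 + g^2 - 17*g - 10)/(3*(g^4 - 4*g^2 + 4))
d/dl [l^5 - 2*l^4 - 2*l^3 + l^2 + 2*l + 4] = 5*l^4 - 8*l^3 - 6*l^2 + 2*l + 2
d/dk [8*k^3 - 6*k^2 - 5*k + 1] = 24*k^2 - 12*k - 5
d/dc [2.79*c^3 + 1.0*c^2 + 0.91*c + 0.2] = 8.37*c^2 + 2.0*c + 0.91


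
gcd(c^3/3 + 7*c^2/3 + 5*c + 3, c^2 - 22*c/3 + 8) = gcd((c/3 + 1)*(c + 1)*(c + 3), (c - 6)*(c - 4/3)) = 1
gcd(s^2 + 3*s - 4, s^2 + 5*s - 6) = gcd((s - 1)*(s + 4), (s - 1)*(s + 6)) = s - 1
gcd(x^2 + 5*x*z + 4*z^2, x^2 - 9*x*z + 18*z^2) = 1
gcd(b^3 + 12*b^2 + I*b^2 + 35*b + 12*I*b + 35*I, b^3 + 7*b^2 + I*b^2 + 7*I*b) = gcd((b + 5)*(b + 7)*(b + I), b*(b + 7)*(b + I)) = b^2 + b*(7 + I) + 7*I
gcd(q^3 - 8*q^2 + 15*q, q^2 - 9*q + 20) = q - 5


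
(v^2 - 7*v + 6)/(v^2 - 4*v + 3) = (v - 6)/(v - 3)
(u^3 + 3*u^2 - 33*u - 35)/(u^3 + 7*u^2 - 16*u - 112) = (u^2 - 4*u - 5)/(u^2 - 16)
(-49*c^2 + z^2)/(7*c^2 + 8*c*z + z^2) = (-7*c + z)/(c + z)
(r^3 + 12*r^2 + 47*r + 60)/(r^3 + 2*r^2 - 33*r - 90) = (r + 4)/(r - 6)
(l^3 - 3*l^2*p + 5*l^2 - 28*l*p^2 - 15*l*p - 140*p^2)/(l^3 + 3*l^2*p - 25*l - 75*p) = (l^2 - 3*l*p - 28*p^2)/(l^2 + 3*l*p - 5*l - 15*p)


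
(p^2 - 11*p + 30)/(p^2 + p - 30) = (p - 6)/(p + 6)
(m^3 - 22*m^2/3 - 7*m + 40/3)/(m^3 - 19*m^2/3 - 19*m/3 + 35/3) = (m - 8)/(m - 7)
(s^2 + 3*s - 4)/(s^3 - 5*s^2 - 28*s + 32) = 1/(s - 8)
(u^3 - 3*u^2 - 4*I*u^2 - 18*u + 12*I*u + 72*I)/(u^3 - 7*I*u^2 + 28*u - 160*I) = (u^2 - 3*u - 18)/(u^2 - 3*I*u + 40)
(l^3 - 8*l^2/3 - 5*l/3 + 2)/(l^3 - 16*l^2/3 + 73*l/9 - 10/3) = 3*(l + 1)/(3*l - 5)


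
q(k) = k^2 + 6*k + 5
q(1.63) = 17.44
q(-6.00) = 5.00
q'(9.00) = 24.00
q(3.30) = 35.69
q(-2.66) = -3.88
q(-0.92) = 0.33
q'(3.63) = 13.26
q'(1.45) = 8.90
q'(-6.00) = -6.00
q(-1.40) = -1.44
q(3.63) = 39.96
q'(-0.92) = 4.16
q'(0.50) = 7.00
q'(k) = 2*k + 6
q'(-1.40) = 3.20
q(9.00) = 140.00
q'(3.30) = 12.60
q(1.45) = 15.80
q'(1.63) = 9.26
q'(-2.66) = 0.68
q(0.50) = 8.25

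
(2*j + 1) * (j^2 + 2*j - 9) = 2*j^3 + 5*j^2 - 16*j - 9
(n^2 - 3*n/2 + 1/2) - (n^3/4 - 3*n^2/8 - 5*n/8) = -n^3/4 + 11*n^2/8 - 7*n/8 + 1/2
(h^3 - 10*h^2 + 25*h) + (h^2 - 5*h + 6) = h^3 - 9*h^2 + 20*h + 6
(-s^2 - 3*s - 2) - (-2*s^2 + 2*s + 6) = s^2 - 5*s - 8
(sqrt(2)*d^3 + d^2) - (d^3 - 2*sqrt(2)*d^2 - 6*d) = -d^3 + sqrt(2)*d^3 + d^2 + 2*sqrt(2)*d^2 + 6*d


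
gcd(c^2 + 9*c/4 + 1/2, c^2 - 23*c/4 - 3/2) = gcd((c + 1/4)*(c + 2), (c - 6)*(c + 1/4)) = c + 1/4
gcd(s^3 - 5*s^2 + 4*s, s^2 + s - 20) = s - 4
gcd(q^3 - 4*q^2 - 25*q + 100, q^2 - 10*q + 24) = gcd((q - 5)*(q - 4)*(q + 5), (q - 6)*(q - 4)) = q - 4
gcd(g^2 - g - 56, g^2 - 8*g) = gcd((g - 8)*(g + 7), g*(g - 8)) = g - 8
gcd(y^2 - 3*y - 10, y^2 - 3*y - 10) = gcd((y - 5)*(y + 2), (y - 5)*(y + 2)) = y^2 - 3*y - 10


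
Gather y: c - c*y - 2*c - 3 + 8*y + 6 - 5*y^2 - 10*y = -c - 5*y^2 + y*(-c - 2) + 3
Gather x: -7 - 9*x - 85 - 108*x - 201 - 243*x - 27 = -360*x - 320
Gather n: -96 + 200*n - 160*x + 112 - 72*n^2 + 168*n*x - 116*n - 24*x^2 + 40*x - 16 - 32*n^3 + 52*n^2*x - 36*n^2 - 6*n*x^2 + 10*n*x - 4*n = -32*n^3 + n^2*(52*x - 108) + n*(-6*x^2 + 178*x + 80) - 24*x^2 - 120*x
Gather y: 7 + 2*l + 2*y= 2*l + 2*y + 7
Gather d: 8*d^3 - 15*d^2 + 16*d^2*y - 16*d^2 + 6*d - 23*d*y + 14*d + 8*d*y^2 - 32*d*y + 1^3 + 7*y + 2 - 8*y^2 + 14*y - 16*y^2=8*d^3 + d^2*(16*y - 31) + d*(8*y^2 - 55*y + 20) - 24*y^2 + 21*y + 3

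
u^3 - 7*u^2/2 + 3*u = u*(u - 2)*(u - 3/2)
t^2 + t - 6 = (t - 2)*(t + 3)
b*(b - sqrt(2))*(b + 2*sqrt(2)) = b^3 + sqrt(2)*b^2 - 4*b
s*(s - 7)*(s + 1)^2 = s^4 - 5*s^3 - 13*s^2 - 7*s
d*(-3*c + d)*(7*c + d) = -21*c^2*d + 4*c*d^2 + d^3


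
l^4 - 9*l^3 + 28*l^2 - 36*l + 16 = (l - 4)*(l - 2)^2*(l - 1)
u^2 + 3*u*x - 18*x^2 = (u - 3*x)*(u + 6*x)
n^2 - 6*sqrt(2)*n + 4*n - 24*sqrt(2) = (n + 4)*(n - 6*sqrt(2))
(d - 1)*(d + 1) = d^2 - 1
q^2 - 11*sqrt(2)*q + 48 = (q - 8*sqrt(2))*(q - 3*sqrt(2))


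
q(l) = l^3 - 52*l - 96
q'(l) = 3*l^2 - 52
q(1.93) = -189.17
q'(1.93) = -40.83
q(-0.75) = -57.42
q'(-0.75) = -50.31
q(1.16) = -154.76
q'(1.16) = -47.96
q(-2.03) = 1.19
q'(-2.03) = -39.64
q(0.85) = -139.59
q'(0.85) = -49.83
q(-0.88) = -50.92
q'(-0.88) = -49.68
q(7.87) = -17.80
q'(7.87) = 133.81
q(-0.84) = -52.91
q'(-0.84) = -49.88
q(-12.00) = -1200.00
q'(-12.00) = 380.00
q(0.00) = -96.00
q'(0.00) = -52.00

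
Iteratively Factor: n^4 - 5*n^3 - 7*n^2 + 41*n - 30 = (n - 1)*(n^3 - 4*n^2 - 11*n + 30) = (n - 2)*(n - 1)*(n^2 - 2*n - 15) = (n - 5)*(n - 2)*(n - 1)*(n + 3)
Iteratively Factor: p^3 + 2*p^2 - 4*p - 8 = (p + 2)*(p^2 - 4) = (p + 2)^2*(p - 2)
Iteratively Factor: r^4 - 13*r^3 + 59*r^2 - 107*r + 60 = (r - 4)*(r^3 - 9*r^2 + 23*r - 15) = (r - 5)*(r - 4)*(r^2 - 4*r + 3) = (r - 5)*(r - 4)*(r - 1)*(r - 3)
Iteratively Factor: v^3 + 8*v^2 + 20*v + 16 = (v + 2)*(v^2 + 6*v + 8) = (v + 2)^2*(v + 4)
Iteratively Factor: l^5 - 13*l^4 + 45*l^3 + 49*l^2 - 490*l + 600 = (l - 4)*(l^4 - 9*l^3 + 9*l^2 + 85*l - 150) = (l - 4)*(l - 2)*(l^3 - 7*l^2 - 5*l + 75) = (l - 5)*(l - 4)*(l - 2)*(l^2 - 2*l - 15) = (l - 5)^2*(l - 4)*(l - 2)*(l + 3)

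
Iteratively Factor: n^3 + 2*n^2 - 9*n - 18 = (n + 3)*(n^2 - n - 6) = (n + 2)*(n + 3)*(n - 3)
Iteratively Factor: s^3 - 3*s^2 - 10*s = (s)*(s^2 - 3*s - 10) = s*(s + 2)*(s - 5)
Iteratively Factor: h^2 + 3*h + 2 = (h + 2)*(h + 1)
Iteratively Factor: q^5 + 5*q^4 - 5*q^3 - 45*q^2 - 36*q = (q + 1)*(q^4 + 4*q^3 - 9*q^2 - 36*q) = (q + 1)*(q + 4)*(q^3 - 9*q) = (q - 3)*(q + 1)*(q + 4)*(q^2 + 3*q) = (q - 3)*(q + 1)*(q + 3)*(q + 4)*(q)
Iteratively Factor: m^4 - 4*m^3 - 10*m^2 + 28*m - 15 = (m - 1)*(m^3 - 3*m^2 - 13*m + 15) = (m - 1)*(m + 3)*(m^2 - 6*m + 5) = (m - 5)*(m - 1)*(m + 3)*(m - 1)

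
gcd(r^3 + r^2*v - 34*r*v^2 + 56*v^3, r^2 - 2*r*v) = r - 2*v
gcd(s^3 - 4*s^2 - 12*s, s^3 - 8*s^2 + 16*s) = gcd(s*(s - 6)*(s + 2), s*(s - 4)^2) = s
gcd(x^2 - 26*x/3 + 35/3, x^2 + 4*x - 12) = 1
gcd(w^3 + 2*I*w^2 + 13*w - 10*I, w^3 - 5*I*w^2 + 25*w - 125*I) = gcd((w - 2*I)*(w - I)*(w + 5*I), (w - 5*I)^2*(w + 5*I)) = w + 5*I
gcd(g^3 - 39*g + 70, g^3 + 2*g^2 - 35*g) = g^2 + 2*g - 35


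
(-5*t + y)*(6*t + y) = -30*t^2 + t*y + y^2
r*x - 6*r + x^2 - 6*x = (r + x)*(x - 6)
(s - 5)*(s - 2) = s^2 - 7*s + 10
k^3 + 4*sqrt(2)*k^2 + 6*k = k*(k + sqrt(2))*(k + 3*sqrt(2))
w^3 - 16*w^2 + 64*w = w*(w - 8)^2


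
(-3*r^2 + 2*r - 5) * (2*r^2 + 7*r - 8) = -6*r^4 - 17*r^3 + 28*r^2 - 51*r + 40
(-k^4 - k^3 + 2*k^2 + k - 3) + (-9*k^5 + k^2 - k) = -9*k^5 - k^4 - k^3 + 3*k^2 - 3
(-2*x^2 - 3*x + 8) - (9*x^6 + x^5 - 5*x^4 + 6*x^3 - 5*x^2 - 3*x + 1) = -9*x^6 - x^5 + 5*x^4 - 6*x^3 + 3*x^2 + 7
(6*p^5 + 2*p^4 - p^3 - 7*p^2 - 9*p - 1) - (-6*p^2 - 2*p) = 6*p^5 + 2*p^4 - p^3 - p^2 - 7*p - 1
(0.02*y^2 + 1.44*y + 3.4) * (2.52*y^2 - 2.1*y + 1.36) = 0.0504*y^4 + 3.5868*y^3 + 5.5712*y^2 - 5.1816*y + 4.624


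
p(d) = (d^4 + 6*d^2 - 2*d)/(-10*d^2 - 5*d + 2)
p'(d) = (20*d + 5)*(d^4 + 6*d^2 - 2*d)/(-10*d^2 - 5*d + 2)^2 + (4*d^3 + 12*d - 2)/(-10*d^2 - 5*d + 2) = (-20*d^5 - 15*d^4 + 8*d^3 - 50*d^2 + 24*d - 4)/(100*d^4 + 100*d^3 - 15*d^2 - 20*d + 4)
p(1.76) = -0.65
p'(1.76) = -0.39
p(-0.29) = 0.42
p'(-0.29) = -2.27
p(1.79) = -0.66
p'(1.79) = -0.39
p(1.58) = -0.58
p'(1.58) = -0.37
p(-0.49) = 1.21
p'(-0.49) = -6.91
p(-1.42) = -1.72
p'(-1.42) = -0.88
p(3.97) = -1.91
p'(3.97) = -0.77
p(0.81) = -0.32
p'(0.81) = -0.36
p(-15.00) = -23.93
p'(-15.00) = 3.05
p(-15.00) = -23.93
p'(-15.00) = 3.05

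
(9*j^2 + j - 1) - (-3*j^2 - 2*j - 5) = 12*j^2 + 3*j + 4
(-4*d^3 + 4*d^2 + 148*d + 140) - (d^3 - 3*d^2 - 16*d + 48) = -5*d^3 + 7*d^2 + 164*d + 92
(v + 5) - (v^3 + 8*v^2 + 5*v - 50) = -v^3 - 8*v^2 - 4*v + 55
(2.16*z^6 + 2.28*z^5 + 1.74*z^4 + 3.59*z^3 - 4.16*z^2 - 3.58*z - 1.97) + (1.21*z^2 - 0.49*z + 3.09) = 2.16*z^6 + 2.28*z^5 + 1.74*z^4 + 3.59*z^3 - 2.95*z^2 - 4.07*z + 1.12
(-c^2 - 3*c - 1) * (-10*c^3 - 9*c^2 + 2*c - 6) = 10*c^5 + 39*c^4 + 35*c^3 + 9*c^2 + 16*c + 6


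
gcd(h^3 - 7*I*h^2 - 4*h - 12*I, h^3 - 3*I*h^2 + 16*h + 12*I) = h^2 - 5*I*h + 6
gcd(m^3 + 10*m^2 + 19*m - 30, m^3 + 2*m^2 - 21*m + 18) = m^2 + 5*m - 6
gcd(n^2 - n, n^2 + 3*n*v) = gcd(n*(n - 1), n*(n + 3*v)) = n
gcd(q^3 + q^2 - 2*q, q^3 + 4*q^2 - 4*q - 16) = q + 2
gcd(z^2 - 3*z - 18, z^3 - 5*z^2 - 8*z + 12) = z - 6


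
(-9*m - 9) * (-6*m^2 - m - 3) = 54*m^3 + 63*m^2 + 36*m + 27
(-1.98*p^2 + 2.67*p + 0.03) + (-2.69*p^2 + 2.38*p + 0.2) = -4.67*p^2 + 5.05*p + 0.23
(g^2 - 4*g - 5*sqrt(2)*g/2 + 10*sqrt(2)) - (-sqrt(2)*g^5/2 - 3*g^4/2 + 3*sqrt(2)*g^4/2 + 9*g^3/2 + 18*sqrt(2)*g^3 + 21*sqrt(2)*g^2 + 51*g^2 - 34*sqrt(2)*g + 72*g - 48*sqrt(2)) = sqrt(2)*g^5/2 - 3*sqrt(2)*g^4/2 + 3*g^4/2 - 18*sqrt(2)*g^3 - 9*g^3/2 - 50*g^2 - 21*sqrt(2)*g^2 - 76*g + 63*sqrt(2)*g/2 + 58*sqrt(2)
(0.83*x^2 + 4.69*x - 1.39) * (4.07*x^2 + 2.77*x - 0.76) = 3.3781*x^4 + 21.3874*x^3 + 6.7032*x^2 - 7.4147*x + 1.0564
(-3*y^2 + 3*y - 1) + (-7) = -3*y^2 + 3*y - 8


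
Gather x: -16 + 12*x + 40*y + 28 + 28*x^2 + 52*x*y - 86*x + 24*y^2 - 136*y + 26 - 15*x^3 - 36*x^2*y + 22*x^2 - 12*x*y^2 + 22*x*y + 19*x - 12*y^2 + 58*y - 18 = -15*x^3 + x^2*(50 - 36*y) + x*(-12*y^2 + 74*y - 55) + 12*y^2 - 38*y + 20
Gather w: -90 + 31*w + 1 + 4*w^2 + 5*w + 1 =4*w^2 + 36*w - 88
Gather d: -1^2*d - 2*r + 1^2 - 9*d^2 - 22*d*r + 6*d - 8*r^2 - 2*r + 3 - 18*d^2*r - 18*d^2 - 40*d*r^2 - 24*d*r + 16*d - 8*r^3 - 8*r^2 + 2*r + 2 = d^2*(-18*r - 27) + d*(-40*r^2 - 46*r + 21) - 8*r^3 - 16*r^2 - 2*r + 6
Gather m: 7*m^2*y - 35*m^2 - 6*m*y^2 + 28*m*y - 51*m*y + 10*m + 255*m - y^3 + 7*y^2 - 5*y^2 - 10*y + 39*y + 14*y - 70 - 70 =m^2*(7*y - 35) + m*(-6*y^2 - 23*y + 265) - y^3 + 2*y^2 + 43*y - 140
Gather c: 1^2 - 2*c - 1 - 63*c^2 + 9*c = -63*c^2 + 7*c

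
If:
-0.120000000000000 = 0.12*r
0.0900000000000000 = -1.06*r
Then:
No Solution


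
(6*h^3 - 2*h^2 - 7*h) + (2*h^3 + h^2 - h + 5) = 8*h^3 - h^2 - 8*h + 5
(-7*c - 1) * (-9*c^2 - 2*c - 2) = 63*c^3 + 23*c^2 + 16*c + 2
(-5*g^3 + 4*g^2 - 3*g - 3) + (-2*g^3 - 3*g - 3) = -7*g^3 + 4*g^2 - 6*g - 6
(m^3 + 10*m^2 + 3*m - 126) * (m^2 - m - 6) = m^5 + 9*m^4 - 13*m^3 - 189*m^2 + 108*m + 756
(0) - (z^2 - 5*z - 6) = -z^2 + 5*z + 6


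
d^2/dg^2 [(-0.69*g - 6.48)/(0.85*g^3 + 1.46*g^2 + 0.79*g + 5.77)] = (-2.99115*g^5 - 61.31934*g^4 - 130.681818*g^3 - 68.375268*g^2 + 180.718956*g + 107.37975)/(0.614125*g^9 + 3.16455*g^8 + 7.147905*g^7 + 21.500951*g^6 + 49.606767*g^5 + 62.878884*g^4 + 125.320642*g^3 + 156.626073*g^2 + 78.904173*g + 192.100033)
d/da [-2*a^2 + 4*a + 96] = 4 - 4*a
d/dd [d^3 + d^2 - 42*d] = 3*d^2 + 2*d - 42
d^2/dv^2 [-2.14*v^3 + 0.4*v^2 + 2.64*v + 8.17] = 0.8 - 12.84*v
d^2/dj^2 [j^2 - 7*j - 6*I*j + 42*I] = 2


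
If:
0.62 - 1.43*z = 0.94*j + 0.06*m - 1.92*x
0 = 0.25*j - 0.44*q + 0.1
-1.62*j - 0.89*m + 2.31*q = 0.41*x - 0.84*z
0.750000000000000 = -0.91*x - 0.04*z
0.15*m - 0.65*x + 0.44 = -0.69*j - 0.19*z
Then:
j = -2.08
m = 2.23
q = -0.95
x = -0.85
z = 0.57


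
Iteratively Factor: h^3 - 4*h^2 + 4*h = (h - 2)*(h^2 - 2*h) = h*(h - 2)*(h - 2)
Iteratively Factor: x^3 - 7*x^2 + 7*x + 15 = (x + 1)*(x^2 - 8*x + 15) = (x - 3)*(x + 1)*(x - 5)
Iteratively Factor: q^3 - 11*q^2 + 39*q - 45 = (q - 3)*(q^2 - 8*q + 15) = (q - 5)*(q - 3)*(q - 3)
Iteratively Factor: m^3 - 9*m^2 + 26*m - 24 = (m - 4)*(m^2 - 5*m + 6) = (m - 4)*(m - 2)*(m - 3)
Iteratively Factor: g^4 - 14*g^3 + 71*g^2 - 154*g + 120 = (g - 2)*(g^3 - 12*g^2 + 47*g - 60) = (g - 5)*(g - 2)*(g^2 - 7*g + 12) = (g - 5)*(g - 4)*(g - 2)*(g - 3)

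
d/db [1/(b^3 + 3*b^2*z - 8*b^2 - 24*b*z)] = (-3*b^2 - 6*b*z + 16*b + 24*z)/(b^2*(b^2 + 3*b*z - 8*b - 24*z)^2)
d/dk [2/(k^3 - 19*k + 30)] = 2*(19 - 3*k^2)/(k^3 - 19*k + 30)^2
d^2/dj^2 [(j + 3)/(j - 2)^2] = 2*(j + 13)/(j - 2)^4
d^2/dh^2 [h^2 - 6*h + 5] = 2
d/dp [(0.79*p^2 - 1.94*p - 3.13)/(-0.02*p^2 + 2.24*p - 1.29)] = (1.7308*p^2 - 2.1634*p + 9.5138)/(0.0004*p^4 - 0.0896*p^3 + 5.0692*p^2 - 5.7792*p + 1.6641)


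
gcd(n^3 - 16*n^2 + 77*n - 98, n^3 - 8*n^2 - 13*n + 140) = n - 7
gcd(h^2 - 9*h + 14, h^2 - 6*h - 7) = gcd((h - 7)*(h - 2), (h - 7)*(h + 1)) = h - 7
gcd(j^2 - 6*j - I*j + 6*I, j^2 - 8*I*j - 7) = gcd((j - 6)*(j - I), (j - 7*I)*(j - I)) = j - I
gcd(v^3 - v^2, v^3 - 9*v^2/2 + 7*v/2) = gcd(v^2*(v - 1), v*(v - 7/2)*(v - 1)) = v^2 - v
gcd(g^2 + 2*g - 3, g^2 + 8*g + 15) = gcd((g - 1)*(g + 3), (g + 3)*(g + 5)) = g + 3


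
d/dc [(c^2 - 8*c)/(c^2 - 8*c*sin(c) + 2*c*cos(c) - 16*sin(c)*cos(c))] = 2*(c*(c - 8)*(c*sin(c) + 4*c*cos(c) - c + 4*sin(c) - cos(c) + 8*cos(2*c)) + (c - 4)*(c^2 - 8*c*sin(c) + 2*c*cos(c) - 8*sin(2*c)))/((c - 8*sin(c))^2*(c + 2*cos(c))^2)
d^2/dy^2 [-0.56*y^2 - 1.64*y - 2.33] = -1.12000000000000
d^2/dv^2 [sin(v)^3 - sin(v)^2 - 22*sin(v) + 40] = -9*sin(v)^3 + 4*sin(v)^2 + 28*sin(v) - 2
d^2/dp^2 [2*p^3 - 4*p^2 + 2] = 12*p - 8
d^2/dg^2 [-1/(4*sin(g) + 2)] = (2*sin(g)^2 - sin(g) - 4)/(2*sin(g) + 1)^3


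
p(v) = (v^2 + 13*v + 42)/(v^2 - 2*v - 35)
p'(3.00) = -0.95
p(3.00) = -2.81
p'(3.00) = -0.95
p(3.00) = -2.81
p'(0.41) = -0.34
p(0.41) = -1.33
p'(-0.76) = -0.24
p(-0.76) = -0.99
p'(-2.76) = -0.13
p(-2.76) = -0.63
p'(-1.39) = -0.20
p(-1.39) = -0.85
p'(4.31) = -2.09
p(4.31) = -4.66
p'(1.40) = -0.48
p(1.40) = -1.73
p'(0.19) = -0.32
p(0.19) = -1.26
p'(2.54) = -0.76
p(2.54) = -2.42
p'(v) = (2 - 2*v)*(v^2 + 13*v + 42)/(v^2 - 2*v - 35)^2 + (2*v + 13)/(v^2 - 2*v - 35)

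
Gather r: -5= -5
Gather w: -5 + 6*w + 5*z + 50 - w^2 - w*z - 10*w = -w^2 + w*(-z - 4) + 5*z + 45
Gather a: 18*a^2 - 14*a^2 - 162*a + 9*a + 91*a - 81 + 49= 4*a^2 - 62*a - 32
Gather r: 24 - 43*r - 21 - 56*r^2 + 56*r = -56*r^2 + 13*r + 3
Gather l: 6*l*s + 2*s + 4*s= 6*l*s + 6*s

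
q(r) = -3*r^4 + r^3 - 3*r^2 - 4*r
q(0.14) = -0.62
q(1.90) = -50.67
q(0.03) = -0.12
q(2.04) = -64.11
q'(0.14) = -4.81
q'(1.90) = -86.88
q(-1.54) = -21.48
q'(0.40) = -6.69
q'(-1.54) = 56.18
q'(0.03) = -4.18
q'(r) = -12*r^3 + 3*r^2 - 6*r - 4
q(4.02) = -783.07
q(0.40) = -2.09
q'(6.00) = -2524.00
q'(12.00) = -20380.00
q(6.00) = -3804.00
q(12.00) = -60960.00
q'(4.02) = -759.22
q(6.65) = -5732.08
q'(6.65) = -3440.19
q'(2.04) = -105.63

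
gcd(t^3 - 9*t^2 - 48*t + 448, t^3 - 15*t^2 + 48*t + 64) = t^2 - 16*t + 64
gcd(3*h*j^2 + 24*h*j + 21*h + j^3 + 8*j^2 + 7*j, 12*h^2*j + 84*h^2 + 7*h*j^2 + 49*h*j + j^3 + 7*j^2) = 3*h*j + 21*h + j^2 + 7*j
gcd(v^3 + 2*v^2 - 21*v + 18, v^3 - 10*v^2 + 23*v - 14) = v - 1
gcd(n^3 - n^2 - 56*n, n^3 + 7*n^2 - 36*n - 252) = n + 7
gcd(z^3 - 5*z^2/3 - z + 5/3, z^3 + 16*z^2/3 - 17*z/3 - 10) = z^2 - 2*z/3 - 5/3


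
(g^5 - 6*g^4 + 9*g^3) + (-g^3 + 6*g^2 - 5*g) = g^5 - 6*g^4 + 8*g^3 + 6*g^2 - 5*g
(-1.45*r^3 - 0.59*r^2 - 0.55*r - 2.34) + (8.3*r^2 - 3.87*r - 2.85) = -1.45*r^3 + 7.71*r^2 - 4.42*r - 5.19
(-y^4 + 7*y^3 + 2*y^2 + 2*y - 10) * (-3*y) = 3*y^5 - 21*y^4 - 6*y^3 - 6*y^2 + 30*y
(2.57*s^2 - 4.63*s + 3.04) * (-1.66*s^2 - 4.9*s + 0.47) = -4.2662*s^4 - 4.9072*s^3 + 18.8485*s^2 - 17.0721*s + 1.4288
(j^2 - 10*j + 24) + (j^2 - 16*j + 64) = 2*j^2 - 26*j + 88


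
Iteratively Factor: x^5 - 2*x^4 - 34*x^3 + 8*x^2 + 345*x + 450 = (x - 5)*(x^4 + 3*x^3 - 19*x^2 - 87*x - 90) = (x - 5)*(x + 3)*(x^3 - 19*x - 30) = (x - 5)*(x + 2)*(x + 3)*(x^2 - 2*x - 15) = (x - 5)*(x + 2)*(x + 3)^2*(x - 5)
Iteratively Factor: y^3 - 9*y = (y)*(y^2 - 9) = y*(y + 3)*(y - 3)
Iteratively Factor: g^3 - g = (g + 1)*(g^2 - g) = g*(g + 1)*(g - 1)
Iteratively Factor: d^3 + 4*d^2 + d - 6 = (d - 1)*(d^2 + 5*d + 6) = (d - 1)*(d + 2)*(d + 3)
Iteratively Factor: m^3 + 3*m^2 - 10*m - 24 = (m - 3)*(m^2 + 6*m + 8) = (m - 3)*(m + 4)*(m + 2)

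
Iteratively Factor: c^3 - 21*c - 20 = (c - 5)*(c^2 + 5*c + 4) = (c - 5)*(c + 4)*(c + 1)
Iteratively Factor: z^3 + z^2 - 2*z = (z)*(z^2 + z - 2) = z*(z + 2)*(z - 1)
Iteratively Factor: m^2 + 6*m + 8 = (m + 2)*(m + 4)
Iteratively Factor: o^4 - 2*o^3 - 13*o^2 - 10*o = (o)*(o^3 - 2*o^2 - 13*o - 10) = o*(o + 2)*(o^2 - 4*o - 5) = o*(o + 1)*(o + 2)*(o - 5)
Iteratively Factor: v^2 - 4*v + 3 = (v - 3)*(v - 1)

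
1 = 1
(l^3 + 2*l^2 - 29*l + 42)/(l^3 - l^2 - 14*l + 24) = (l + 7)/(l + 4)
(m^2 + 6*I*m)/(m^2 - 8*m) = (m + 6*I)/(m - 8)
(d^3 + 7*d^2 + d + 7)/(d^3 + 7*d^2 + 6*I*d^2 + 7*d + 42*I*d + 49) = (d + I)/(d + 7*I)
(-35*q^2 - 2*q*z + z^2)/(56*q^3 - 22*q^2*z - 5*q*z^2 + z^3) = (5*q + z)/(-8*q^2 + 2*q*z + z^2)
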